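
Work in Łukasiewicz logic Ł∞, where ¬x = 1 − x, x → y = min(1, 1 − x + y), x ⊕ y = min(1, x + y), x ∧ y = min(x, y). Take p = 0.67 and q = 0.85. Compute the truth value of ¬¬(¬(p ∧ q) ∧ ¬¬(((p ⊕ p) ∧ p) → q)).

p ∧ q = min(0.67, 0.85) = 0.67
¬(p ∧ q) = 1 − 0.67 = 0.33
p ⊕ p = min(1, 0.67 + 0.67) = min(1, 1.34) = 1.00
(p ⊕ p) ∧ p = min(1.00, 0.67) = 0.67
((p ⊕ p) ∧ p) → q = min(1, 1 − 0.67 + 0.85) = min(1, 1.18) = 1.00
¬(((p ⊕ p) ∧ p) → q) = 1 − 1.00 = 0.00
¬¬(((p ⊕ p) ∧ p) → q) = 1 − 0.00 = 1.00
¬(p ∧ q) ∧ ¬¬(((p ⊕ p) ∧ p) → q) = min(0.33, 1.00) = 0.33
¬(¬(p ∧ q) ∧ ¬¬(((p ⊕ p) ∧ p) → q)) = 1 − 0.33 = 0.67
¬¬(¬(p ∧ q) ∧ ¬¬(((p ⊕ p) ∧ p) → q)) = 1 − 0.67 = 0.33

0.33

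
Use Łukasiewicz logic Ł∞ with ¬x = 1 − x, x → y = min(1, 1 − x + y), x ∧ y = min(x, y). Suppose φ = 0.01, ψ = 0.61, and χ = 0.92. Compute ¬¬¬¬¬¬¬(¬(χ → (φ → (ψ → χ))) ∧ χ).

ψ → χ = min(1, 1 − 0.61 + 0.92) = min(1, 1.31) = 1.00
φ → (ψ → χ) = min(1, 1 − 0.01 + 1.00) = min(1, 1.99) = 1.00
χ → (φ → (ψ → χ)) = min(1, 1 − 0.92 + 1.00) = min(1, 1.08) = 1.00
¬(χ → (φ → (ψ → χ))) = 1 − 1.00 = 0.00
¬(χ → (φ → (ψ → χ))) ∧ χ = min(0.00, 0.92) = 0.00
¬(¬(χ → (φ → (ψ → χ))) ∧ χ) = 1 − 0.00 = 1.00
¬¬(¬(χ → (φ → (ψ → χ))) ∧ χ) = 1 − 1.00 = 0.00
¬¬¬(¬(χ → (φ → (ψ → χ))) ∧ χ) = 1 − 0.00 = 1.00
¬¬¬¬(¬(χ → (φ → (ψ → χ))) ∧ χ) = 1 − 1.00 = 0.00
¬¬¬¬¬(¬(χ → (φ → (ψ → χ))) ∧ χ) = 1 − 0.00 = 1.00
¬¬¬¬¬¬(¬(χ → (φ → (ψ → χ))) ∧ χ) = 1 − 1.00 = 0.00
¬¬¬¬¬¬¬(¬(χ → (φ → (ψ → χ))) ∧ χ) = 1 − 0.00 = 1.00

1.00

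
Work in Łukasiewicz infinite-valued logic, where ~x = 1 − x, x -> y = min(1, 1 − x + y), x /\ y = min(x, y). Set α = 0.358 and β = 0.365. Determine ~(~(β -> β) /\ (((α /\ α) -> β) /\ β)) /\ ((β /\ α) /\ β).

0.358

β -> β = min(1, 1 − 0.365 + 0.365) = min(1, 1.000) = 1.000
~(β -> β) = 1 − 1.000 = 0.000
α /\ α = min(0.358, 0.358) = 0.358
(α /\ α) -> β = min(1, 1 − 0.358 + 0.365) = min(1, 1.007) = 1.000
((α /\ α) -> β) /\ β = min(1.000, 0.365) = 0.365
~(β -> β) /\ (((α /\ α) -> β) /\ β) = min(0.000, 0.365) = 0.000
~(~(β -> β) /\ (((α /\ α) -> β) /\ β)) = 1 − 0.000 = 1.000
β /\ α = min(0.365, 0.358) = 0.358
(β /\ α) /\ β = min(0.358, 0.365) = 0.358
~(~(β -> β) /\ (((α /\ α) -> β) /\ β)) /\ ((β /\ α) /\ β) = min(1.000, 0.358) = 0.358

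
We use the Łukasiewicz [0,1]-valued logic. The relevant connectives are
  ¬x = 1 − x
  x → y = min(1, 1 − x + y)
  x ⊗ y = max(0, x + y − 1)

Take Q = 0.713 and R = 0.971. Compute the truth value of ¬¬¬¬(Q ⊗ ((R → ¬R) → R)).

¬R = 1 − 0.971 = 0.029
R → ¬R = min(1, 1 − 0.971 + 0.029) = min(1, 0.058) = 0.058
(R → ¬R) → R = min(1, 1 − 0.058 + 0.971) = min(1, 1.913) = 1.000
Q ⊗ ((R → ¬R) → R) = max(0, 0.713 + 1.000 − 1) = max(0, 0.713) = 0.713
¬(Q ⊗ ((R → ¬R) → R)) = 1 − 0.713 = 0.287
¬¬(Q ⊗ ((R → ¬R) → R)) = 1 − 0.287 = 0.713
¬¬¬(Q ⊗ ((R → ¬R) → R)) = 1 − 0.713 = 0.287
¬¬¬¬(Q ⊗ ((R → ¬R) → R)) = 1 − 0.287 = 0.713

0.713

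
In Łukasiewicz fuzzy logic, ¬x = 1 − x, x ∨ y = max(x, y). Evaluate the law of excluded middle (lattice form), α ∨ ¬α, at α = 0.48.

0.52

¬α = 1 − 0.48 = 0.52
α ∨ ¬α = max(0.48, 0.52) = 0.52
(The value 0.52 < 1 shows this instance is not satisfied; not a Ł∞-tautology — its value is max(a, 1−a).)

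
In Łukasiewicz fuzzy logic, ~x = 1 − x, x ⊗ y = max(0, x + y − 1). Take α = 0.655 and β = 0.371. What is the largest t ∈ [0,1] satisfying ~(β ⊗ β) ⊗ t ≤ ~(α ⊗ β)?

β ⊗ β = max(0, 0.371 + 0.371 − 1) = max(0, -0.258) = 0.000
~(β ⊗ β) = 1 − 0.000 = 1.000
So the left factor is ~(β ⊗ β) = 1.000.
α ⊗ β = max(0, 0.655 + 0.371 − 1) = max(0, 0.026) = 0.026
~(α ⊗ β) = 1 − 0.026 = 0.974
So the right-hand bound is ~(α ⊗ β) = 0.974.
The residuum of the Łukasiewicz t-norm gives the supremum: min(1, 1 − 1.000 + 0.974).
1 − 1.000 + 0.974 = 0.974, so t = min(1, 0.974) = 0.974.
Check: 1.000 ⊗ 0.974 = max(0, 0.974) = 0.974 ≤ 0.974.

0.974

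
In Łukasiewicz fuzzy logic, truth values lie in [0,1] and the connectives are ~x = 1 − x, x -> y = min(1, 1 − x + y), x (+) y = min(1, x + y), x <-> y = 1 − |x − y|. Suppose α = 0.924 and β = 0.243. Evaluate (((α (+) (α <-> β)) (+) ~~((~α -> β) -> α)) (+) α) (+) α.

α <-> β = 1 − |0.924 − 0.243| = 1 − 0.681 = 0.319
α (+) (α <-> β) = min(1, 0.924 + 0.319) = min(1, 1.243) = 1.000
~α = 1 − 0.924 = 0.076
~α -> β = min(1, 1 − 0.076 + 0.243) = min(1, 1.167) = 1.000
(~α -> β) -> α = min(1, 1 − 1.000 + 0.924) = min(1, 0.924) = 0.924
~((~α -> β) -> α) = 1 − 0.924 = 0.076
~~((~α -> β) -> α) = 1 − 0.076 = 0.924
(α (+) (α <-> β)) (+) ~~((~α -> β) -> α) = min(1, 1.000 + 0.924) = min(1, 1.924) = 1.000
((α (+) (α <-> β)) (+) ~~((~α -> β) -> α)) (+) α = min(1, 1.000 + 0.924) = min(1, 1.924) = 1.000
(((α (+) (α <-> β)) (+) ~~((~α -> β) -> α)) (+) α) (+) α = min(1, 1.000 + 0.924) = min(1, 1.924) = 1.000

1.000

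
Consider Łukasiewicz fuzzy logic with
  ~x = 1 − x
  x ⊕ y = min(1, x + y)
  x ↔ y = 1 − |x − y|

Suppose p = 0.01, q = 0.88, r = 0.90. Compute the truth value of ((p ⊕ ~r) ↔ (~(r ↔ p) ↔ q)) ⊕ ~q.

0.24

~r = 1 − 0.90 = 0.10
p ⊕ ~r = min(1, 0.01 + 0.10) = min(1, 0.11) = 0.11
r ↔ p = 1 − |0.90 − 0.01| = 1 − 0.89 = 0.11
~(r ↔ p) = 1 − 0.11 = 0.89
~(r ↔ p) ↔ q = 1 − |0.89 − 0.88| = 1 − 0.01 = 0.99
(p ⊕ ~r) ↔ (~(r ↔ p) ↔ q) = 1 − |0.11 − 0.99| = 1 − 0.88 = 0.12
~q = 1 − 0.88 = 0.12
((p ⊕ ~r) ↔ (~(r ↔ p) ↔ q)) ⊕ ~q = min(1, 0.12 + 0.12) = min(1, 0.24) = 0.24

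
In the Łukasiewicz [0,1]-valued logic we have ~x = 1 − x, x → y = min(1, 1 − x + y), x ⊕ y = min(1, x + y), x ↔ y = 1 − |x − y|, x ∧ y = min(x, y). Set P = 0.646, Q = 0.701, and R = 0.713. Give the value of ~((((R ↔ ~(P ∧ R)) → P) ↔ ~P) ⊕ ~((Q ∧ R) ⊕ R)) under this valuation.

P ∧ R = min(0.646, 0.713) = 0.646
~(P ∧ R) = 1 − 0.646 = 0.354
R ↔ ~(P ∧ R) = 1 − |0.713 − 0.354| = 1 − 0.359 = 0.641
(R ↔ ~(P ∧ R)) → P = min(1, 1 − 0.641 + 0.646) = min(1, 1.005) = 1.000
~P = 1 − 0.646 = 0.354
((R ↔ ~(P ∧ R)) → P) ↔ ~P = 1 − |1.000 − 0.354| = 1 − 0.646 = 0.354
Q ∧ R = min(0.701, 0.713) = 0.701
(Q ∧ R) ⊕ R = min(1, 0.701 + 0.713) = min(1, 1.414) = 1.000
~((Q ∧ R) ⊕ R) = 1 − 1.000 = 0.000
(((R ↔ ~(P ∧ R)) → P) ↔ ~P) ⊕ ~((Q ∧ R) ⊕ R) = min(1, 0.354 + 0.000) = min(1, 0.354) = 0.354
~((((R ↔ ~(P ∧ R)) → P) ↔ ~P) ⊕ ~((Q ∧ R) ⊕ R)) = 1 − 0.354 = 0.646

0.646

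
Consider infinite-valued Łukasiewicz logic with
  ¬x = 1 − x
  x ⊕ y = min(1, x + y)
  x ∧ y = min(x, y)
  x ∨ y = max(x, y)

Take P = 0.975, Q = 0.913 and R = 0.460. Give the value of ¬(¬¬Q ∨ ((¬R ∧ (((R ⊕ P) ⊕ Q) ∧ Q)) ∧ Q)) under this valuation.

0.087

¬Q = 1 − 0.913 = 0.087
¬¬Q = 1 − 0.087 = 0.913
¬R = 1 − 0.460 = 0.540
R ⊕ P = min(1, 0.460 + 0.975) = min(1, 1.435) = 1.000
(R ⊕ P) ⊕ Q = min(1, 1.000 + 0.913) = min(1, 1.913) = 1.000
((R ⊕ P) ⊕ Q) ∧ Q = min(1.000, 0.913) = 0.913
¬R ∧ (((R ⊕ P) ⊕ Q) ∧ Q) = min(0.540, 0.913) = 0.540
(¬R ∧ (((R ⊕ P) ⊕ Q) ∧ Q)) ∧ Q = min(0.540, 0.913) = 0.540
¬¬Q ∨ ((¬R ∧ (((R ⊕ P) ⊕ Q) ∧ Q)) ∧ Q) = max(0.913, 0.540) = 0.913
¬(¬¬Q ∨ ((¬R ∧ (((R ⊕ P) ⊕ Q) ∧ Q)) ∧ Q)) = 1 − 0.913 = 0.087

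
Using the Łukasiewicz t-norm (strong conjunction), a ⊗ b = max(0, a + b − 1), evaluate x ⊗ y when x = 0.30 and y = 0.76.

x ⊗ y = max(0, 0.30 + 0.76 − 1) = max(0, 0.06) = 0.06
For comparison, the Gödel (minimum) t-norm min(a, b) would give 0.30.

0.06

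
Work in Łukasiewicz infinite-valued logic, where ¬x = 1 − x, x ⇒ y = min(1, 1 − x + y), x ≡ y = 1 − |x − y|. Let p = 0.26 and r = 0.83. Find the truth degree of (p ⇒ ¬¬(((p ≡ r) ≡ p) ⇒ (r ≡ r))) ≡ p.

0.26

p ≡ r = 1 − |0.26 − 0.83| = 1 − 0.57 = 0.43
(p ≡ r) ≡ p = 1 − |0.43 − 0.26| = 1 − 0.17 = 0.83
r ≡ r = 1 − |0.83 − 0.83| = 1 − 0.00 = 1.00
((p ≡ r) ≡ p) ⇒ (r ≡ r) = min(1, 1 − 0.83 + 1.00) = min(1, 1.17) = 1.00
¬(((p ≡ r) ≡ p) ⇒ (r ≡ r)) = 1 − 1.00 = 0.00
¬¬(((p ≡ r) ≡ p) ⇒ (r ≡ r)) = 1 − 0.00 = 1.00
p ⇒ ¬¬(((p ≡ r) ≡ p) ⇒ (r ≡ r)) = min(1, 1 − 0.26 + 1.00) = min(1, 1.74) = 1.00
(p ⇒ ¬¬(((p ≡ r) ≡ p) ⇒ (r ≡ r))) ≡ p = 1 − |1.00 − 0.26| = 1 − 0.74 = 0.26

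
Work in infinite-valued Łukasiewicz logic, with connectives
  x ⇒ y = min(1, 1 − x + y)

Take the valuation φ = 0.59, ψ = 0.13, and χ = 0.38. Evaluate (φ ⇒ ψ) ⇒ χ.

φ ⇒ ψ = min(1, 1 − 0.59 + 0.13) = min(1, 0.54) = 0.54
(φ ⇒ ψ) ⇒ χ = min(1, 1 − 0.54 + 0.38) = min(1, 0.84) = 0.84

0.84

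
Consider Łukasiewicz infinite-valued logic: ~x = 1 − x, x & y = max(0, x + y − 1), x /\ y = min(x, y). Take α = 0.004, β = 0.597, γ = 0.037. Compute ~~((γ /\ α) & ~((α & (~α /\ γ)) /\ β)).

0.004

γ /\ α = min(0.037, 0.004) = 0.004
~α = 1 − 0.004 = 0.996
~α /\ γ = min(0.996, 0.037) = 0.037
α & (~α /\ γ) = max(0, 0.004 + 0.037 − 1) = max(0, -0.959) = 0.000
(α & (~α /\ γ)) /\ β = min(0.000, 0.597) = 0.000
~((α & (~α /\ γ)) /\ β) = 1 − 0.000 = 1.000
(γ /\ α) & ~((α & (~α /\ γ)) /\ β) = max(0, 0.004 + 1.000 − 1) = max(0, 0.004) = 0.004
~((γ /\ α) & ~((α & (~α /\ γ)) /\ β)) = 1 − 0.004 = 0.996
~~((γ /\ α) & ~((α & (~α /\ γ)) /\ β)) = 1 − 0.996 = 0.004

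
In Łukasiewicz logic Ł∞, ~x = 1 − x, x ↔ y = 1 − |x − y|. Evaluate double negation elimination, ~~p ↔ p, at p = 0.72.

1.00

~p = 1 − 0.72 = 0.28
~~p = 1 − 0.28 = 0.72
~~p ↔ p = 1 − |0.72 − 0.72| = 1 − 0.00 = 1.00
(As expected: always 1 in Ł∞ since negation is involutive.)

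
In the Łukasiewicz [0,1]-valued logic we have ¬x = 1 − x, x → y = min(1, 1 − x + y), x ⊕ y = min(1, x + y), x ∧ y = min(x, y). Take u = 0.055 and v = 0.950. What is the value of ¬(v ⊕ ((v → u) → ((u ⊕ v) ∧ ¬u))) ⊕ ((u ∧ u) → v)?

v → u = min(1, 1 − 0.950 + 0.055) = min(1, 0.105) = 0.105
u ⊕ v = min(1, 0.055 + 0.950) = min(1, 1.005) = 1.000
¬u = 1 − 0.055 = 0.945
(u ⊕ v) ∧ ¬u = min(1.000, 0.945) = 0.945
(v → u) → ((u ⊕ v) ∧ ¬u) = min(1, 1 − 0.105 + 0.945) = min(1, 1.840) = 1.000
v ⊕ ((v → u) → ((u ⊕ v) ∧ ¬u)) = min(1, 0.950 + 1.000) = min(1, 1.950) = 1.000
¬(v ⊕ ((v → u) → ((u ⊕ v) ∧ ¬u))) = 1 − 1.000 = 0.000
u ∧ u = min(0.055, 0.055) = 0.055
(u ∧ u) → v = min(1, 1 − 0.055 + 0.950) = min(1, 1.895) = 1.000
¬(v ⊕ ((v → u) → ((u ⊕ v) ∧ ¬u))) ⊕ ((u ∧ u) → v) = min(1, 0.000 + 1.000) = min(1, 1.000) = 1.000

1.000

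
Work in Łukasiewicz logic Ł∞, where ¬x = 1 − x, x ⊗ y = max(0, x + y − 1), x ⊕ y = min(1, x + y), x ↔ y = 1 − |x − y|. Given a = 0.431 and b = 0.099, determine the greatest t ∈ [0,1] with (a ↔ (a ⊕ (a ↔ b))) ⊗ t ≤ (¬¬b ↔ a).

a ↔ b = 1 − |0.431 − 0.099| = 1 − 0.332 = 0.668
a ⊕ (a ↔ b) = min(1, 0.431 + 0.668) = min(1, 1.099) = 1.000
a ↔ (a ⊕ (a ↔ b)) = 1 − |0.431 − 1.000| = 1 − 0.569 = 0.431
So the left factor is a ↔ (a ⊕ (a ↔ b)) = 0.431.
¬b = 1 − 0.099 = 0.901
¬¬b = 1 − 0.901 = 0.099
¬¬b ↔ a = 1 − |0.099 − 0.431| = 1 − 0.332 = 0.668
So the right-hand bound is ¬¬b ↔ a = 0.668.
The residuum of the Łukasiewicz t-norm gives the supremum: min(1, 1 − 0.431 + 0.668).
1 − 0.431 + 0.668 = 1.237, so t = min(1, 1.237) = 1.000.
Check: 0.431 ⊗ 1.000 = max(0, 0.431) = 0.431 ≤ 0.668.

1.000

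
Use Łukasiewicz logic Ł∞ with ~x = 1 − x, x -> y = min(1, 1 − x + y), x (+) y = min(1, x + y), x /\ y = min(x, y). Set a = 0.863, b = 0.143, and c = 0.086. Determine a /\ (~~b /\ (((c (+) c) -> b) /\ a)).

~b = 1 − 0.143 = 0.857
~~b = 1 − 0.857 = 0.143
c (+) c = min(1, 0.086 + 0.086) = min(1, 0.172) = 0.172
(c (+) c) -> b = min(1, 1 − 0.172 + 0.143) = min(1, 0.971) = 0.971
((c (+) c) -> b) /\ a = min(0.971, 0.863) = 0.863
~~b /\ (((c (+) c) -> b) /\ a) = min(0.143, 0.863) = 0.143
a /\ (~~b /\ (((c (+) c) -> b) /\ a)) = min(0.863, 0.143) = 0.143

0.143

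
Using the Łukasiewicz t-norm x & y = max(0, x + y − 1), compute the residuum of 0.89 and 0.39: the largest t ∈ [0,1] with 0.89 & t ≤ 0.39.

0.50

The residuum of the Łukasiewicz t-norm gives the supremum: min(1, 1 − 0.89 + 0.39).
1 − 0.89 + 0.39 = 0.50, so t = min(1, 0.50) = 0.50.
Check: 0.89 & 0.50 = max(0, 0.39) = 0.39 ≤ 0.39.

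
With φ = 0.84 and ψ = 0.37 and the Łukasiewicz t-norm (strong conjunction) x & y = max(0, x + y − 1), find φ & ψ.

0.21

φ & ψ = max(0, 0.84 + 0.37 − 1) = max(0, 0.21) = 0.21
For comparison, the Gödel (minimum) t-norm min(x, y) would give 0.37.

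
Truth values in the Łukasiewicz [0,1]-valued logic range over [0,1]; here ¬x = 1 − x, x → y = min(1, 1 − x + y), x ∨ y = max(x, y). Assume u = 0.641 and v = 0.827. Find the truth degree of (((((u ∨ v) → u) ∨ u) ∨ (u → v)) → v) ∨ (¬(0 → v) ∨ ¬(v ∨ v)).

u ∨ v = max(0.641, 0.827) = 0.827
(u ∨ v) → u = min(1, 1 − 0.827 + 0.641) = min(1, 0.814) = 0.814
((u ∨ v) → u) ∨ u = max(0.814, 0.641) = 0.814
u → v = min(1, 1 − 0.641 + 0.827) = min(1, 1.186) = 1.000
(((u ∨ v) → u) ∨ u) ∨ (u → v) = max(0.814, 1.000) = 1.000
((((u ∨ v) → u) ∨ u) ∨ (u → v)) → v = min(1, 1 − 1.000 + 0.827) = min(1, 0.827) = 0.827
0 → v = min(1, 1 − 0.000 + 0.827) = min(1, 1.827) = 1.000
¬(0 → v) = 1 − 1.000 = 0.000
v ∨ v = max(0.827, 0.827) = 0.827
¬(v ∨ v) = 1 − 0.827 = 0.173
¬(0 → v) ∨ ¬(v ∨ v) = max(0.000, 0.173) = 0.173
(((((u ∨ v) → u) ∨ u) ∨ (u → v)) → v) ∨ (¬(0 → v) ∨ ¬(v ∨ v)) = max(0.827, 0.173) = 0.827

0.827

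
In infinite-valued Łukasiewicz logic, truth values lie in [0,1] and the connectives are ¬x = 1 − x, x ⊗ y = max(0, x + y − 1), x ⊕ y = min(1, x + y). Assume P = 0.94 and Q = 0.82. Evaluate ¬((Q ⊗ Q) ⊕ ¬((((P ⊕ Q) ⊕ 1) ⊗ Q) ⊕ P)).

0.36

Q ⊗ Q = max(0, 0.82 + 0.82 − 1) = max(0, 0.64) = 0.64
P ⊕ Q = min(1, 0.94 + 0.82) = min(1, 1.76) = 1.00
(P ⊕ Q) ⊕ 1 = min(1, 1.00 + 1.00) = min(1, 2.00) = 1.00
((P ⊕ Q) ⊕ 1) ⊗ Q = max(0, 1.00 + 0.82 − 1) = max(0, 0.82) = 0.82
(((P ⊕ Q) ⊕ 1) ⊗ Q) ⊕ P = min(1, 0.82 + 0.94) = min(1, 1.76) = 1.00
¬((((P ⊕ Q) ⊕ 1) ⊗ Q) ⊕ P) = 1 − 1.00 = 0.00
(Q ⊗ Q) ⊕ ¬((((P ⊕ Q) ⊕ 1) ⊗ Q) ⊕ P) = min(1, 0.64 + 0.00) = min(1, 0.64) = 0.64
¬((Q ⊗ Q) ⊕ ¬((((P ⊕ Q) ⊕ 1) ⊗ Q) ⊕ P)) = 1 − 0.64 = 0.36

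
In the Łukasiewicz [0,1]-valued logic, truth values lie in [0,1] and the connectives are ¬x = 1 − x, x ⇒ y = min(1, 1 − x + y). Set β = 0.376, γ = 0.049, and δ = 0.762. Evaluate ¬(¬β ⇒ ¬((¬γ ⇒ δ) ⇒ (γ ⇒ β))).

¬β = 1 − 0.376 = 0.624
¬γ = 1 − 0.049 = 0.951
¬γ ⇒ δ = min(1, 1 − 0.951 + 0.762) = min(1, 0.811) = 0.811
γ ⇒ β = min(1, 1 − 0.049 + 0.376) = min(1, 1.327) = 1.000
(¬γ ⇒ δ) ⇒ (γ ⇒ β) = min(1, 1 − 0.811 + 1.000) = min(1, 1.189) = 1.000
¬((¬γ ⇒ δ) ⇒ (γ ⇒ β)) = 1 − 1.000 = 0.000
¬β ⇒ ¬((¬γ ⇒ δ) ⇒ (γ ⇒ β)) = min(1, 1 − 0.624 + 0.000) = min(1, 0.376) = 0.376
¬(¬β ⇒ ¬((¬γ ⇒ δ) ⇒ (γ ⇒ β))) = 1 − 0.376 = 0.624

0.624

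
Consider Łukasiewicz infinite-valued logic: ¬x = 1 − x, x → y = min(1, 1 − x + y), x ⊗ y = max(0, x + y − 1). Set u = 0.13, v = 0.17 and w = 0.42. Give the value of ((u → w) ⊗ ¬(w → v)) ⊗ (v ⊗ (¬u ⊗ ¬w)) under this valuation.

u → w = min(1, 1 − 0.13 + 0.42) = min(1, 1.29) = 1.00
w → v = min(1, 1 − 0.42 + 0.17) = min(1, 0.75) = 0.75
¬(w → v) = 1 − 0.75 = 0.25
(u → w) ⊗ ¬(w → v) = max(0, 1.00 + 0.25 − 1) = max(0, 0.25) = 0.25
¬u = 1 − 0.13 = 0.87
¬w = 1 − 0.42 = 0.58
¬u ⊗ ¬w = max(0, 0.87 + 0.58 − 1) = max(0, 0.45) = 0.45
v ⊗ (¬u ⊗ ¬w) = max(0, 0.17 + 0.45 − 1) = max(0, -0.38) = 0.00
((u → w) ⊗ ¬(w → v)) ⊗ (v ⊗ (¬u ⊗ ¬w)) = max(0, 0.25 + 0.00 − 1) = max(0, -0.75) = 0.00

0.00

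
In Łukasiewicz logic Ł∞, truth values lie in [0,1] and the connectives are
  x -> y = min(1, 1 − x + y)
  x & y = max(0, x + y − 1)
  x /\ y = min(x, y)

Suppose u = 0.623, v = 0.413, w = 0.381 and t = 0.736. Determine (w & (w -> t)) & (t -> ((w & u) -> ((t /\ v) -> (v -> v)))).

0.381

w -> t = min(1, 1 − 0.381 + 0.736) = min(1, 1.355) = 1.000
w & (w -> t) = max(0, 0.381 + 1.000 − 1) = max(0, 0.381) = 0.381
w & u = max(0, 0.381 + 0.623 − 1) = max(0, 0.004) = 0.004
t /\ v = min(0.736, 0.413) = 0.413
v -> v = min(1, 1 − 0.413 + 0.413) = min(1, 1.000) = 1.000
(t /\ v) -> (v -> v) = min(1, 1 − 0.413 + 1.000) = min(1, 1.587) = 1.000
(w & u) -> ((t /\ v) -> (v -> v)) = min(1, 1 − 0.004 + 1.000) = min(1, 1.996) = 1.000
t -> ((w & u) -> ((t /\ v) -> (v -> v))) = min(1, 1 − 0.736 + 1.000) = min(1, 1.264) = 1.000
(w & (w -> t)) & (t -> ((w & u) -> ((t /\ v) -> (v -> v)))) = max(0, 0.381 + 1.000 − 1) = max(0, 0.381) = 0.381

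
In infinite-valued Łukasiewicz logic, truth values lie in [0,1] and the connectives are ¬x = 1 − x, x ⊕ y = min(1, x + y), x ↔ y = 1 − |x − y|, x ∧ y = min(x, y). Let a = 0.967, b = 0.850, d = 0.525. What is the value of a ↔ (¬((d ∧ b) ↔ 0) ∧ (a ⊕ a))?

0.558

d ∧ b = min(0.525, 0.850) = 0.525
(d ∧ b) ↔ 0 = 1 − |0.525 − 0.000| = 1 − 0.525 = 0.475
¬((d ∧ b) ↔ 0) = 1 − 0.475 = 0.525
a ⊕ a = min(1, 0.967 + 0.967) = min(1, 1.934) = 1.000
¬((d ∧ b) ↔ 0) ∧ (a ⊕ a) = min(0.525, 1.000) = 0.525
a ↔ (¬((d ∧ b) ↔ 0) ∧ (a ⊕ a)) = 1 − |0.967 − 0.525| = 1 − 0.442 = 0.558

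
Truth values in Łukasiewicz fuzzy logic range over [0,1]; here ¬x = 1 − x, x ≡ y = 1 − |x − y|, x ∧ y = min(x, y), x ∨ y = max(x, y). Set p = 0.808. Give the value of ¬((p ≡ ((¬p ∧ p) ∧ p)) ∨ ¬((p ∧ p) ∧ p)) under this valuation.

0.616

¬p = 1 − 0.808 = 0.192
¬p ∧ p = min(0.192, 0.808) = 0.192
(¬p ∧ p) ∧ p = min(0.192, 0.808) = 0.192
p ≡ ((¬p ∧ p) ∧ p) = 1 − |0.808 − 0.192| = 1 − 0.616 = 0.384
p ∧ p = min(0.808, 0.808) = 0.808
(p ∧ p) ∧ p = min(0.808, 0.808) = 0.808
¬((p ∧ p) ∧ p) = 1 − 0.808 = 0.192
(p ≡ ((¬p ∧ p) ∧ p)) ∨ ¬((p ∧ p) ∧ p) = max(0.384, 0.192) = 0.384
¬((p ≡ ((¬p ∧ p) ∧ p)) ∨ ¬((p ∧ p) ∧ p)) = 1 − 0.384 = 0.616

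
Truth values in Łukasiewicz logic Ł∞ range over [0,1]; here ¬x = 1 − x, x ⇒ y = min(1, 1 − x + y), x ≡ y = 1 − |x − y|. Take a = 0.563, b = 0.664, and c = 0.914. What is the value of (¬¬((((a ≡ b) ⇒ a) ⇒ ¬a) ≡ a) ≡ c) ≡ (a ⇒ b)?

a ≡ b = 1 − |0.563 − 0.664| = 1 − 0.101 = 0.899
(a ≡ b) ⇒ a = min(1, 1 − 0.899 + 0.563) = min(1, 0.664) = 0.664
¬a = 1 − 0.563 = 0.437
((a ≡ b) ⇒ a) ⇒ ¬a = min(1, 1 − 0.664 + 0.437) = min(1, 0.773) = 0.773
(((a ≡ b) ⇒ a) ⇒ ¬a) ≡ a = 1 − |0.773 − 0.563| = 1 − 0.210 = 0.790
¬((((a ≡ b) ⇒ a) ⇒ ¬a) ≡ a) = 1 − 0.790 = 0.210
¬¬((((a ≡ b) ⇒ a) ⇒ ¬a) ≡ a) = 1 − 0.210 = 0.790
¬¬((((a ≡ b) ⇒ a) ⇒ ¬a) ≡ a) ≡ c = 1 − |0.790 − 0.914| = 1 − 0.124 = 0.876
a ⇒ b = min(1, 1 − 0.563 + 0.664) = min(1, 1.101) = 1.000
(¬¬((((a ≡ b) ⇒ a) ⇒ ¬a) ≡ a) ≡ c) ≡ (a ⇒ b) = 1 − |0.876 − 1.000| = 1 − 0.124 = 0.876

0.876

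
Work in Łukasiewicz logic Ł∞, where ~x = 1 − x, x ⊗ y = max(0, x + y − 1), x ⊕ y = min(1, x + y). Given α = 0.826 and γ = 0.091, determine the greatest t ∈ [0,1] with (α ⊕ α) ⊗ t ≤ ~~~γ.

0.909

α ⊕ α = min(1, 0.826 + 0.826) = min(1, 1.652) = 1.000
So the left factor is α ⊕ α = 1.000.
~γ = 1 − 0.091 = 0.909
~~γ = 1 − 0.909 = 0.091
~~~γ = 1 − 0.091 = 0.909
So the right-hand bound is ~~~γ = 0.909.
The residuum of the Łukasiewicz t-norm gives the supremum: min(1, 1 − 1.000 + 0.909).
1 − 1.000 + 0.909 = 0.909, so t = min(1, 0.909) = 0.909.
Check: 1.000 ⊗ 0.909 = max(0, 0.909) = 0.909 ≤ 0.909.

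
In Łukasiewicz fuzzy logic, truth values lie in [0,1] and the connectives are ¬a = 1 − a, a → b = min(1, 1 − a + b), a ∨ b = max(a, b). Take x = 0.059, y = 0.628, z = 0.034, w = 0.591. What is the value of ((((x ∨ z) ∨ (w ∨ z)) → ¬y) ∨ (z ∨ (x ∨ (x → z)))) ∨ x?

0.975

x ∨ z = max(0.059, 0.034) = 0.059
w ∨ z = max(0.591, 0.034) = 0.591
(x ∨ z) ∨ (w ∨ z) = max(0.059, 0.591) = 0.591
¬y = 1 − 0.628 = 0.372
((x ∨ z) ∨ (w ∨ z)) → ¬y = min(1, 1 − 0.591 + 0.372) = min(1, 0.781) = 0.781
x → z = min(1, 1 − 0.059 + 0.034) = min(1, 0.975) = 0.975
x ∨ (x → z) = max(0.059, 0.975) = 0.975
z ∨ (x ∨ (x → z)) = max(0.034, 0.975) = 0.975
(((x ∨ z) ∨ (w ∨ z)) → ¬y) ∨ (z ∨ (x ∨ (x → z))) = max(0.781, 0.975) = 0.975
((((x ∨ z) ∨ (w ∨ z)) → ¬y) ∨ (z ∨ (x ∨ (x → z)))) ∨ x = max(0.975, 0.059) = 0.975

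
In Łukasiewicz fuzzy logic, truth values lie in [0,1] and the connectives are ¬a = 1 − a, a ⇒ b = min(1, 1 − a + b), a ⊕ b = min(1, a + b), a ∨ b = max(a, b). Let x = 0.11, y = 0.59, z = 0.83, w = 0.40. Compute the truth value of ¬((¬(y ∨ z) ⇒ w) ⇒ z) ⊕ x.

y ∨ z = max(0.59, 0.83) = 0.83
¬(y ∨ z) = 1 − 0.83 = 0.17
¬(y ∨ z) ⇒ w = min(1, 1 − 0.17 + 0.40) = min(1, 1.23) = 1.00
(¬(y ∨ z) ⇒ w) ⇒ z = min(1, 1 − 1.00 + 0.83) = min(1, 0.83) = 0.83
¬((¬(y ∨ z) ⇒ w) ⇒ z) = 1 − 0.83 = 0.17
¬((¬(y ∨ z) ⇒ w) ⇒ z) ⊕ x = min(1, 0.17 + 0.11) = min(1, 0.28) = 0.28

0.28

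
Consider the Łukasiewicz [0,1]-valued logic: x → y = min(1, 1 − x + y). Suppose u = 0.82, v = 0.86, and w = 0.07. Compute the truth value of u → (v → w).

v → w = min(1, 1 − 0.86 + 0.07) = min(1, 0.21) = 0.21
u → (v → w) = min(1, 1 − 0.82 + 0.21) = min(1, 0.39) = 0.39

0.39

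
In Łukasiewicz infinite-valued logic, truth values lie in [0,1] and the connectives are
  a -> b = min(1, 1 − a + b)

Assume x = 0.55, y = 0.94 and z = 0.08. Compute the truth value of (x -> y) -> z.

x -> y = min(1, 1 − 0.55 + 0.94) = min(1, 1.39) = 1.00
(x -> y) -> z = min(1, 1 − 1.00 + 0.08) = min(1, 0.08) = 0.08

0.08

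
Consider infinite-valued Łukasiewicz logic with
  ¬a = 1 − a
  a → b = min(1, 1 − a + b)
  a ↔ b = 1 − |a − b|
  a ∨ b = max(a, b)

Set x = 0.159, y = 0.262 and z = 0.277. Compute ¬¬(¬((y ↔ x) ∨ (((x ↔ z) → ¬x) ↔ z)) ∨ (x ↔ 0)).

y ↔ x = 1 − |0.262 − 0.159| = 1 − 0.103 = 0.897
x ↔ z = 1 − |0.159 − 0.277| = 1 − 0.118 = 0.882
¬x = 1 − 0.159 = 0.841
(x ↔ z) → ¬x = min(1, 1 − 0.882 + 0.841) = min(1, 0.959) = 0.959
((x ↔ z) → ¬x) ↔ z = 1 − |0.959 − 0.277| = 1 − 0.682 = 0.318
(y ↔ x) ∨ (((x ↔ z) → ¬x) ↔ z) = max(0.897, 0.318) = 0.897
¬((y ↔ x) ∨ (((x ↔ z) → ¬x) ↔ z)) = 1 − 0.897 = 0.103
x ↔ 0 = 1 − |0.159 − 0.000| = 1 − 0.159 = 0.841
¬((y ↔ x) ∨ (((x ↔ z) → ¬x) ↔ z)) ∨ (x ↔ 0) = max(0.103, 0.841) = 0.841
¬(¬((y ↔ x) ∨ (((x ↔ z) → ¬x) ↔ z)) ∨ (x ↔ 0)) = 1 − 0.841 = 0.159
¬¬(¬((y ↔ x) ∨ (((x ↔ z) → ¬x) ↔ z)) ∨ (x ↔ 0)) = 1 − 0.159 = 0.841

0.841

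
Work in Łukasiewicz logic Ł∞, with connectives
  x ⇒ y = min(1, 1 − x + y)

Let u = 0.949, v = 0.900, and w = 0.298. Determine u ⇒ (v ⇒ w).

0.449

v ⇒ w = min(1, 1 − 0.900 + 0.298) = min(1, 0.398) = 0.398
u ⇒ (v ⇒ w) = min(1, 1 − 0.949 + 0.398) = min(1, 0.449) = 0.449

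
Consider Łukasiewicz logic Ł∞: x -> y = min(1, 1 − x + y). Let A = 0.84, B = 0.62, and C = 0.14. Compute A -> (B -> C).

B -> C = min(1, 1 − 0.62 + 0.14) = min(1, 0.52) = 0.52
A -> (B -> C) = min(1, 1 − 0.84 + 0.52) = min(1, 0.68) = 0.68

0.68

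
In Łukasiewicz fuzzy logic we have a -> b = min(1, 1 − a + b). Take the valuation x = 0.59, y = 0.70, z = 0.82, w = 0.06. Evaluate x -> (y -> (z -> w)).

0.95

z -> w = min(1, 1 − 0.82 + 0.06) = min(1, 0.24) = 0.24
y -> (z -> w) = min(1, 1 − 0.70 + 0.24) = min(1, 0.54) = 0.54
x -> (y -> (z -> w)) = min(1, 1 − 0.59 + 0.54) = min(1, 0.95) = 0.95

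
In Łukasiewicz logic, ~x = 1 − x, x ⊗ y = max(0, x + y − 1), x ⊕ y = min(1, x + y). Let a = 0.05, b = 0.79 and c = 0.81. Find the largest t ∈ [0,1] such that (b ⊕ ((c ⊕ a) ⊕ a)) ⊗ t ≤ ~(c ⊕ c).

c ⊕ a = min(1, 0.81 + 0.05) = min(1, 0.86) = 0.86
(c ⊕ a) ⊕ a = min(1, 0.86 + 0.05) = min(1, 0.91) = 0.91
b ⊕ ((c ⊕ a) ⊕ a) = min(1, 0.79 + 0.91) = min(1, 1.70) = 1.00
So the left factor is b ⊕ ((c ⊕ a) ⊕ a) = 1.00.
c ⊕ c = min(1, 0.81 + 0.81) = min(1, 1.62) = 1.00
~(c ⊕ c) = 1 − 1.00 = 0.00
So the right-hand bound is ~(c ⊕ c) = 0.00.
The residuum of the Łukasiewicz t-norm gives the supremum: min(1, 1 − 1.00 + 0.00).
1 − 1.00 + 0.00 = 0.00, so t = min(1, 0.00) = 0.00.
Check: 1.00 ⊗ 0.00 = max(0, 0.00) = 0.00 ≤ 0.00.

0.00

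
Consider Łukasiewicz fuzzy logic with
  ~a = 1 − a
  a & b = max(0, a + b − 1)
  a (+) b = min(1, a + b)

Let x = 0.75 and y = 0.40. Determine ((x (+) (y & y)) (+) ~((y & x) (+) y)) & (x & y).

y & y = max(0, 0.40 + 0.40 − 1) = max(0, -0.20) = 0.00
x (+) (y & y) = min(1, 0.75 + 0.00) = min(1, 0.75) = 0.75
y & x = max(0, 0.40 + 0.75 − 1) = max(0, 0.15) = 0.15
(y & x) (+) y = min(1, 0.15 + 0.40) = min(1, 0.55) = 0.55
~((y & x) (+) y) = 1 − 0.55 = 0.45
(x (+) (y & y)) (+) ~((y & x) (+) y) = min(1, 0.75 + 0.45) = min(1, 1.20) = 1.00
x & y = max(0, 0.75 + 0.40 − 1) = max(0, 0.15) = 0.15
((x (+) (y & y)) (+) ~((y & x) (+) y)) & (x & y) = max(0, 1.00 + 0.15 − 1) = max(0, 0.15) = 0.15

0.15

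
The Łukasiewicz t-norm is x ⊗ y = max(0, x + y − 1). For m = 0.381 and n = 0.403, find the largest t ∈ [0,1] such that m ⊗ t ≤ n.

The residuum of the Łukasiewicz t-norm gives the supremum: min(1, 1 − 0.381 + 0.403).
1 − 0.381 + 0.403 = 1.022, so t = min(1, 1.022) = 1.000.
Check: 0.381 ⊗ 1.000 = max(0, 0.381) = 0.381 ≤ 0.403.

1.000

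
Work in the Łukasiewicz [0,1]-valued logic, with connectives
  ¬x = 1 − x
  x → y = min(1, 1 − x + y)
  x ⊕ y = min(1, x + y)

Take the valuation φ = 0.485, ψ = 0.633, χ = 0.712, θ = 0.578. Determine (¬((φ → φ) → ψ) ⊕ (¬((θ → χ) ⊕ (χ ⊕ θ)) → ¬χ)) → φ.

0.485

φ → φ = min(1, 1 − 0.485 + 0.485) = min(1, 1.000) = 1.000
(φ → φ) → ψ = min(1, 1 − 1.000 + 0.633) = min(1, 0.633) = 0.633
¬((φ → φ) → ψ) = 1 − 0.633 = 0.367
θ → χ = min(1, 1 − 0.578 + 0.712) = min(1, 1.134) = 1.000
χ ⊕ θ = min(1, 0.712 + 0.578) = min(1, 1.290) = 1.000
(θ → χ) ⊕ (χ ⊕ θ) = min(1, 1.000 + 1.000) = min(1, 2.000) = 1.000
¬((θ → χ) ⊕ (χ ⊕ θ)) = 1 − 1.000 = 0.000
¬χ = 1 − 0.712 = 0.288
¬((θ → χ) ⊕ (χ ⊕ θ)) → ¬χ = min(1, 1 − 0.000 + 0.288) = min(1, 1.288) = 1.000
¬((φ → φ) → ψ) ⊕ (¬((θ → χ) ⊕ (χ ⊕ θ)) → ¬χ) = min(1, 0.367 + 1.000) = min(1, 1.367) = 1.000
(¬((φ → φ) → ψ) ⊕ (¬((θ → χ) ⊕ (χ ⊕ θ)) → ¬χ)) → φ = min(1, 1 − 1.000 + 0.485) = min(1, 0.485) = 0.485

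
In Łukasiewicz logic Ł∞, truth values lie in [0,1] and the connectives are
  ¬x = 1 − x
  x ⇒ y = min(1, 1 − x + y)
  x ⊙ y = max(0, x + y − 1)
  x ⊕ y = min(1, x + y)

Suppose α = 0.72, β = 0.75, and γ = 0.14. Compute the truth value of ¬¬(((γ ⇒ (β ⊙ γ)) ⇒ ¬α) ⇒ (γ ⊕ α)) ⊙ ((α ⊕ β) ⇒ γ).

β ⊙ γ = max(0, 0.75 + 0.14 − 1) = max(0, -0.11) = 0.00
γ ⇒ (β ⊙ γ) = min(1, 1 − 0.14 + 0.00) = min(1, 0.86) = 0.86
¬α = 1 − 0.72 = 0.28
(γ ⇒ (β ⊙ γ)) ⇒ ¬α = min(1, 1 − 0.86 + 0.28) = min(1, 0.42) = 0.42
γ ⊕ α = min(1, 0.14 + 0.72) = min(1, 0.86) = 0.86
((γ ⇒ (β ⊙ γ)) ⇒ ¬α) ⇒ (γ ⊕ α) = min(1, 1 − 0.42 + 0.86) = min(1, 1.44) = 1.00
¬(((γ ⇒ (β ⊙ γ)) ⇒ ¬α) ⇒ (γ ⊕ α)) = 1 − 1.00 = 0.00
¬¬(((γ ⇒ (β ⊙ γ)) ⇒ ¬α) ⇒ (γ ⊕ α)) = 1 − 0.00 = 1.00
α ⊕ β = min(1, 0.72 + 0.75) = min(1, 1.47) = 1.00
(α ⊕ β) ⇒ γ = min(1, 1 − 1.00 + 0.14) = min(1, 0.14) = 0.14
¬¬(((γ ⇒ (β ⊙ γ)) ⇒ ¬α) ⇒ (γ ⊕ α)) ⊙ ((α ⊕ β) ⇒ γ) = max(0, 1.00 + 0.14 − 1) = max(0, 0.14) = 0.14

0.14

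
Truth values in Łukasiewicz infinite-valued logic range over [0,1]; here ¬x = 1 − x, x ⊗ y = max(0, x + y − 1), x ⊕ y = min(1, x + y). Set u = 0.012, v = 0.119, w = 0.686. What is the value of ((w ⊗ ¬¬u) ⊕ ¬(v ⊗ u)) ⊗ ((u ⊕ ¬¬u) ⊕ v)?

0.143

¬u = 1 − 0.012 = 0.988
¬¬u = 1 − 0.988 = 0.012
w ⊗ ¬¬u = max(0, 0.686 + 0.012 − 1) = max(0, -0.302) = 0.000
v ⊗ u = max(0, 0.119 + 0.012 − 1) = max(0, -0.869) = 0.000
¬(v ⊗ u) = 1 − 0.000 = 1.000
(w ⊗ ¬¬u) ⊕ ¬(v ⊗ u) = min(1, 0.000 + 1.000) = min(1, 1.000) = 1.000
u ⊕ ¬¬u = min(1, 0.012 + 0.012) = min(1, 0.024) = 0.024
(u ⊕ ¬¬u) ⊕ v = min(1, 0.024 + 0.119) = min(1, 0.143) = 0.143
((w ⊗ ¬¬u) ⊕ ¬(v ⊗ u)) ⊗ ((u ⊕ ¬¬u) ⊕ v) = max(0, 1.000 + 0.143 − 1) = max(0, 0.143) = 0.143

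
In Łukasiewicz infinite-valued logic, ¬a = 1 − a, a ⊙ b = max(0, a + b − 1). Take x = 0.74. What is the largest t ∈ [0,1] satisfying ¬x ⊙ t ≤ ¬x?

¬x = 1 − 0.74 = 0.26
So the left factor is ¬x = 0.26.
So the right-hand bound is ¬x = 0.26.
The residuum of the Łukasiewicz t-norm gives the supremum: min(1, 1 − 0.26 + 0.26).
1 − 0.26 + 0.26 = 1.00, so t = min(1, 1.00) = 1.00.
Check: 0.26 ⊙ 1.00 = max(0, 0.26) = 0.26 ≤ 0.26.

1.00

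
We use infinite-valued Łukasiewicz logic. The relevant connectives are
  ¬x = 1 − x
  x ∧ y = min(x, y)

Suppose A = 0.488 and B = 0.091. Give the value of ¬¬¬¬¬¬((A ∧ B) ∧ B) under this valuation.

A ∧ B = min(0.488, 0.091) = 0.091
(A ∧ B) ∧ B = min(0.091, 0.091) = 0.091
¬((A ∧ B) ∧ B) = 1 − 0.091 = 0.909
¬¬((A ∧ B) ∧ B) = 1 − 0.909 = 0.091
¬¬¬((A ∧ B) ∧ B) = 1 − 0.091 = 0.909
¬¬¬¬((A ∧ B) ∧ B) = 1 − 0.909 = 0.091
¬¬¬¬¬((A ∧ B) ∧ B) = 1 − 0.091 = 0.909
¬¬¬¬¬¬((A ∧ B) ∧ B) = 1 − 0.909 = 0.091

0.091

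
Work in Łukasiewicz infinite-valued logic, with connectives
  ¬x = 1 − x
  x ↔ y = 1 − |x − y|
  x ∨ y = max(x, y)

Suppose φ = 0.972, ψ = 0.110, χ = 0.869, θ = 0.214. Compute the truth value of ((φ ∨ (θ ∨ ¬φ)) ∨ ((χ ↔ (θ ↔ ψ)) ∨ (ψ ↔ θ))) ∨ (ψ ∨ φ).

0.973

¬φ = 1 − 0.972 = 0.028
θ ∨ ¬φ = max(0.214, 0.028) = 0.214
φ ∨ (θ ∨ ¬φ) = max(0.972, 0.214) = 0.972
θ ↔ ψ = 1 − |0.214 − 0.110| = 1 − 0.104 = 0.896
χ ↔ (θ ↔ ψ) = 1 − |0.869 − 0.896| = 1 − 0.027 = 0.973
ψ ↔ θ = 1 − |0.110 − 0.214| = 1 − 0.104 = 0.896
(χ ↔ (θ ↔ ψ)) ∨ (ψ ↔ θ) = max(0.973, 0.896) = 0.973
(φ ∨ (θ ∨ ¬φ)) ∨ ((χ ↔ (θ ↔ ψ)) ∨ (ψ ↔ θ)) = max(0.972, 0.973) = 0.973
ψ ∨ φ = max(0.110, 0.972) = 0.972
((φ ∨ (θ ∨ ¬φ)) ∨ ((χ ↔ (θ ↔ ψ)) ∨ (ψ ↔ θ))) ∨ (ψ ∨ φ) = max(0.973, 0.972) = 0.973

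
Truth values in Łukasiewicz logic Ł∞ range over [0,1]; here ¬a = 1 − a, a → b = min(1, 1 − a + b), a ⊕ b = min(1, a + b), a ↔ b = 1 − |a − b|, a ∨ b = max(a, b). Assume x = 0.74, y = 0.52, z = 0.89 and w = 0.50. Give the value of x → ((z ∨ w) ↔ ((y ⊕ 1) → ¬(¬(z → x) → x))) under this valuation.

z ∨ w = max(0.89, 0.50) = 0.89
y ⊕ 1 = min(1, 0.52 + 1.00) = min(1, 1.52) = 1.00
z → x = min(1, 1 − 0.89 + 0.74) = min(1, 0.85) = 0.85
¬(z → x) = 1 − 0.85 = 0.15
¬(z → x) → x = min(1, 1 − 0.15 + 0.74) = min(1, 1.59) = 1.00
¬(¬(z → x) → x) = 1 − 1.00 = 0.00
(y ⊕ 1) → ¬(¬(z → x) → x) = min(1, 1 − 1.00 + 0.00) = min(1, 0.00) = 0.00
(z ∨ w) ↔ ((y ⊕ 1) → ¬(¬(z → x) → x)) = 1 − |0.89 − 0.00| = 1 − 0.89 = 0.11
x → ((z ∨ w) ↔ ((y ⊕ 1) → ¬(¬(z → x) → x))) = min(1, 1 − 0.74 + 0.11) = min(1, 0.37) = 0.37

0.37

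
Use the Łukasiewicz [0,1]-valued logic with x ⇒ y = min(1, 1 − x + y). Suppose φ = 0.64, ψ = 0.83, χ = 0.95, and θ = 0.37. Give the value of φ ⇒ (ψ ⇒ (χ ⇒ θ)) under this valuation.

χ ⇒ θ = min(1, 1 − 0.95 + 0.37) = min(1, 0.42) = 0.42
ψ ⇒ (χ ⇒ θ) = min(1, 1 − 0.83 + 0.42) = min(1, 0.59) = 0.59
φ ⇒ (ψ ⇒ (χ ⇒ θ)) = min(1, 1 − 0.64 + 0.59) = min(1, 0.95) = 0.95

0.95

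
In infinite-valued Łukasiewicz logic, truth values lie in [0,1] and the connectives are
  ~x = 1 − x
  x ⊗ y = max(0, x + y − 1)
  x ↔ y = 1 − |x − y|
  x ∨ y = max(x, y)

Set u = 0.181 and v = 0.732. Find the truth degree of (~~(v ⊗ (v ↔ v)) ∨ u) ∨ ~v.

v ↔ v = 1 − |0.732 − 0.732| = 1 − 0.000 = 1.000
v ⊗ (v ↔ v) = max(0, 0.732 + 1.000 − 1) = max(0, 0.732) = 0.732
~(v ⊗ (v ↔ v)) = 1 − 0.732 = 0.268
~~(v ⊗ (v ↔ v)) = 1 − 0.268 = 0.732
~~(v ⊗ (v ↔ v)) ∨ u = max(0.732, 0.181) = 0.732
~v = 1 − 0.732 = 0.268
(~~(v ⊗ (v ↔ v)) ∨ u) ∨ ~v = max(0.732, 0.268) = 0.732

0.732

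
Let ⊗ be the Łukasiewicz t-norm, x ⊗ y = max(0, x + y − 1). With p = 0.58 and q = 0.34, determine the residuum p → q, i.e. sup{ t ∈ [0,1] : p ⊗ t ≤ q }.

0.76

The residuum of the Łukasiewicz t-norm gives the supremum: min(1, 1 − 0.58 + 0.34).
1 − 0.58 + 0.34 = 0.76, so t = min(1, 0.76) = 0.76.
Check: 0.58 ⊗ 0.76 = max(0, 0.34) = 0.34 ≤ 0.34.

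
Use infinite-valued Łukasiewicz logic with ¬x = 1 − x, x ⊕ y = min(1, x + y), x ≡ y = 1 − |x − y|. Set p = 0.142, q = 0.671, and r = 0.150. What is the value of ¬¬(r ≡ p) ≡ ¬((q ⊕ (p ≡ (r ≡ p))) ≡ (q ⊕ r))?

0.008

r ≡ p = 1 − |0.150 − 0.142| = 1 − 0.008 = 0.992
¬(r ≡ p) = 1 − 0.992 = 0.008
¬¬(r ≡ p) = 1 − 0.008 = 0.992
p ≡ (r ≡ p) = 1 − |0.142 − 0.992| = 1 − 0.850 = 0.150
q ⊕ (p ≡ (r ≡ p)) = min(1, 0.671 + 0.150) = min(1, 0.821) = 0.821
q ⊕ r = min(1, 0.671 + 0.150) = min(1, 0.821) = 0.821
(q ⊕ (p ≡ (r ≡ p))) ≡ (q ⊕ r) = 1 − |0.821 − 0.821| = 1 − 0.000 = 1.000
¬((q ⊕ (p ≡ (r ≡ p))) ≡ (q ⊕ r)) = 1 − 1.000 = 0.000
¬¬(r ≡ p) ≡ ¬((q ⊕ (p ≡ (r ≡ p))) ≡ (q ⊕ r)) = 1 − |0.992 − 0.000| = 1 − 0.992 = 0.008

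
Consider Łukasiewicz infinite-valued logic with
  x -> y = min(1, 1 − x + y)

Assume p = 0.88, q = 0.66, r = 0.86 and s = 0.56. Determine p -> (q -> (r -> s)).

r -> s = min(1, 1 − 0.86 + 0.56) = min(1, 0.70) = 0.70
q -> (r -> s) = min(1, 1 − 0.66 + 0.70) = min(1, 1.04) = 1.00
p -> (q -> (r -> s)) = min(1, 1 − 0.88 + 1.00) = min(1, 1.12) = 1.00

1.00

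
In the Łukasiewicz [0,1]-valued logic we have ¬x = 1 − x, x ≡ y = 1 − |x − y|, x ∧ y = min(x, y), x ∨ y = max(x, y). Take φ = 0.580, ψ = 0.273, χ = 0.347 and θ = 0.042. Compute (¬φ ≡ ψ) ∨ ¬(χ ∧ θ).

¬φ = 1 − 0.580 = 0.420
¬φ ≡ ψ = 1 − |0.420 − 0.273| = 1 − 0.147 = 0.853
χ ∧ θ = min(0.347, 0.042) = 0.042
¬(χ ∧ θ) = 1 − 0.042 = 0.958
(¬φ ≡ ψ) ∨ ¬(χ ∧ θ) = max(0.853, 0.958) = 0.958

0.958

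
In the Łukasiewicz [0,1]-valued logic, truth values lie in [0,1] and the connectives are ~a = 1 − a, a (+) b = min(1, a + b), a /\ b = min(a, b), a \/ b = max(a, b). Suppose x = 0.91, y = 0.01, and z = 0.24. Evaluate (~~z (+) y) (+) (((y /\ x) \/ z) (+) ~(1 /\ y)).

~z = 1 − 0.24 = 0.76
~~z = 1 − 0.76 = 0.24
~~z (+) y = min(1, 0.24 + 0.01) = min(1, 0.25) = 0.25
y /\ x = min(0.01, 0.91) = 0.01
(y /\ x) \/ z = max(0.01, 0.24) = 0.24
1 /\ y = min(1.00, 0.01) = 0.01
~(1 /\ y) = 1 − 0.01 = 0.99
((y /\ x) \/ z) (+) ~(1 /\ y) = min(1, 0.24 + 0.99) = min(1, 1.23) = 1.00
(~~z (+) y) (+) (((y /\ x) \/ z) (+) ~(1 /\ y)) = min(1, 0.25 + 1.00) = min(1, 1.25) = 1.00

1.00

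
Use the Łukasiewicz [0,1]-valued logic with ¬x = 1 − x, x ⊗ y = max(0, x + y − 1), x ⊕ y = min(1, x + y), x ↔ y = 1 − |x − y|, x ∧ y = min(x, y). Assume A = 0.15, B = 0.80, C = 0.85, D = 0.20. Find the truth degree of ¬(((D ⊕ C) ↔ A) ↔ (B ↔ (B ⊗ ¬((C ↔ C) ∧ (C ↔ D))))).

D ⊕ C = min(1, 0.20 + 0.85) = min(1, 1.05) = 1.00
(D ⊕ C) ↔ A = 1 − |1.00 − 0.15| = 1 − 0.85 = 0.15
C ↔ C = 1 − |0.85 − 0.85| = 1 − 0.00 = 1.00
C ↔ D = 1 − |0.85 − 0.20| = 1 − 0.65 = 0.35
(C ↔ C) ∧ (C ↔ D) = min(1.00, 0.35) = 0.35
¬((C ↔ C) ∧ (C ↔ D)) = 1 − 0.35 = 0.65
B ⊗ ¬((C ↔ C) ∧ (C ↔ D)) = max(0, 0.80 + 0.65 − 1) = max(0, 0.45) = 0.45
B ↔ (B ⊗ ¬((C ↔ C) ∧ (C ↔ D))) = 1 − |0.80 − 0.45| = 1 − 0.35 = 0.65
((D ⊕ C) ↔ A) ↔ (B ↔ (B ⊗ ¬((C ↔ C) ∧ (C ↔ D)))) = 1 − |0.15 − 0.65| = 1 − 0.50 = 0.50
¬(((D ⊕ C) ↔ A) ↔ (B ↔ (B ⊗ ¬((C ↔ C) ∧ (C ↔ D))))) = 1 − 0.50 = 0.50

0.50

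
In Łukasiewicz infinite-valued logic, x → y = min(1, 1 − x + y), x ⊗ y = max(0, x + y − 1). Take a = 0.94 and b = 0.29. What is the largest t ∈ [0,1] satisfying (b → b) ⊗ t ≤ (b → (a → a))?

b → b = min(1, 1 − 0.29 + 0.29) = min(1, 1.00) = 1.00
So the left factor is b → b = 1.00.
a → a = min(1, 1 − 0.94 + 0.94) = min(1, 1.00) = 1.00
b → (a → a) = min(1, 1 − 0.29 + 1.00) = min(1, 1.71) = 1.00
So the right-hand bound is b → (a → a) = 1.00.
The residuum of the Łukasiewicz t-norm gives the supremum: min(1, 1 − 1.00 + 1.00).
1 − 1.00 + 1.00 = 1.00, so t = min(1, 1.00) = 1.00.
Check: 1.00 ⊗ 1.00 = max(0, 1.00) = 1.00 ≤ 1.00.

1.00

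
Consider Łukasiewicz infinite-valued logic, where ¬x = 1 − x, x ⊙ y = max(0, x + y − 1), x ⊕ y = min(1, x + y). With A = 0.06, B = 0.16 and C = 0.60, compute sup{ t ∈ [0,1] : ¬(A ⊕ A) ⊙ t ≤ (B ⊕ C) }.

A ⊕ A = min(1, 0.06 + 0.06) = min(1, 0.12) = 0.12
¬(A ⊕ A) = 1 − 0.12 = 0.88
So the left factor is ¬(A ⊕ A) = 0.88.
B ⊕ C = min(1, 0.16 + 0.60) = min(1, 0.76) = 0.76
So the right-hand bound is B ⊕ C = 0.76.
The residuum of the Łukasiewicz t-norm gives the supremum: min(1, 1 − 0.88 + 0.76).
1 − 0.88 + 0.76 = 0.88, so t = min(1, 0.88) = 0.88.
Check: 0.88 ⊙ 0.88 = max(0, 0.76) = 0.76 ≤ 0.76.

0.88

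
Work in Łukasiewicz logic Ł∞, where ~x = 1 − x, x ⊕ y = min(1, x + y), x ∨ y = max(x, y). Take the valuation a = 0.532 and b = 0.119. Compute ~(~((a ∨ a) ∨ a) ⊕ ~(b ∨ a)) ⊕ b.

0.183

a ∨ a = max(0.532, 0.532) = 0.532
(a ∨ a) ∨ a = max(0.532, 0.532) = 0.532
~((a ∨ a) ∨ a) = 1 − 0.532 = 0.468
b ∨ a = max(0.119, 0.532) = 0.532
~(b ∨ a) = 1 − 0.532 = 0.468
~((a ∨ a) ∨ a) ⊕ ~(b ∨ a) = min(1, 0.468 + 0.468) = min(1, 0.936) = 0.936
~(~((a ∨ a) ∨ a) ⊕ ~(b ∨ a)) = 1 − 0.936 = 0.064
~(~((a ∨ a) ∨ a) ⊕ ~(b ∨ a)) ⊕ b = min(1, 0.064 + 0.119) = min(1, 0.183) = 0.183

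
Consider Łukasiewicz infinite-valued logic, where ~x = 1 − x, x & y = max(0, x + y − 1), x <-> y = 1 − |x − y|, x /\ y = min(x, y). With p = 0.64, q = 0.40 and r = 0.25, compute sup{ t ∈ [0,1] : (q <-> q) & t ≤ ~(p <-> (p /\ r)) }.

0.39

q <-> q = 1 − |0.40 − 0.40| = 1 − 0.00 = 1.00
So the left factor is q <-> q = 1.00.
p /\ r = min(0.64, 0.25) = 0.25
p <-> (p /\ r) = 1 − |0.64 − 0.25| = 1 − 0.39 = 0.61
~(p <-> (p /\ r)) = 1 − 0.61 = 0.39
So the right-hand bound is ~(p <-> (p /\ r)) = 0.39.
The residuum of the Łukasiewicz t-norm gives the supremum: min(1, 1 − 1.00 + 0.39).
1 − 1.00 + 0.39 = 0.39, so t = min(1, 0.39) = 0.39.
Check: 1.00 & 0.39 = max(0, 0.39) = 0.39 ≤ 0.39.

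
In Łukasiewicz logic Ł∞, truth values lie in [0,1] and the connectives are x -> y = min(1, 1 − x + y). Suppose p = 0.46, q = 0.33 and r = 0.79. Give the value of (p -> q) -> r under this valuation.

p -> q = min(1, 1 − 0.46 + 0.33) = min(1, 0.87) = 0.87
(p -> q) -> r = min(1, 1 − 0.87 + 0.79) = min(1, 0.92) = 0.92

0.92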